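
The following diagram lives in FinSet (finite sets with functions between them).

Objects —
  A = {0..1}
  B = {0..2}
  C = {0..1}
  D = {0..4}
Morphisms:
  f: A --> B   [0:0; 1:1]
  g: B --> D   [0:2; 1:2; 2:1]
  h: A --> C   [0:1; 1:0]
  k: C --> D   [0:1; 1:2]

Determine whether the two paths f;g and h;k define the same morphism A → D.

Answer: DOES NOT COMMUTE

Derivation:
1) trace f;g:
  0 f-->0 g-->2
  1 f-->1 g-->2
  ⟦path⟧₁ = [0:2; 1:2]
2) trace h;k:
  0 h-->1 k-->2
  1 h-->0 k-->1
  ⟦path⟧₂ = [0:2; 1:1]
Equal? differ; not commutative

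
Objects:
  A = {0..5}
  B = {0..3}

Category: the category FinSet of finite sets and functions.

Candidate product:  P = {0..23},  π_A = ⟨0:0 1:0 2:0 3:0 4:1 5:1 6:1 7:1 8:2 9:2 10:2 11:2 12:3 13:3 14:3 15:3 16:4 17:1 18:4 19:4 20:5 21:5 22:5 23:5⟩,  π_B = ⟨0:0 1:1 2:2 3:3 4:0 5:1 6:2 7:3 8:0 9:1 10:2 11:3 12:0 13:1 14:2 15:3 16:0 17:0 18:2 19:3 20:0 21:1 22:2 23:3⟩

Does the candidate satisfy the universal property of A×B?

|A|·|B| = 6·4 = 24;  |P| = 24
Check the pairing map k ↦ (π_A(k), π_B(k)):
  0 : (0,0)
  1 : (0,1)
  2 : (0,2)
  3 : (0,3)
  4 : (1,0)
  5 : (1,1)
  6 : (1,2)
  7 : (1,3)
  8 : (2,0)
  9 : (2,1)
  10 : (2,2)
  11 : (2,3)
  12 : (3,0)
  13 : (3,1)
  14 : (3,2)
  15 : (3,3)
  16 : (4,0)
  17 : (1,0)  ✗ repeats pair of k=4
  18 : (4,2)
  19 : (4,3)
  20 : (5,0)
  21 : (5,1)
  22 : (5,2)
  23 : (5,3)
distinct pairs in image: 23 / 24 needed
  → (1,0) hit at k=4 and k=17

Answer: NOT A VALID PRODUCT — duplicate pair at indices 4,17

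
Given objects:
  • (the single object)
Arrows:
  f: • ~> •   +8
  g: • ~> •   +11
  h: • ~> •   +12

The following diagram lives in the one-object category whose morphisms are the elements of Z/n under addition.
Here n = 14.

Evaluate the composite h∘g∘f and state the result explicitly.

  0 +8≡8 +11≡5 +12≡3  (mod 14)
composite: +3

Answer: +3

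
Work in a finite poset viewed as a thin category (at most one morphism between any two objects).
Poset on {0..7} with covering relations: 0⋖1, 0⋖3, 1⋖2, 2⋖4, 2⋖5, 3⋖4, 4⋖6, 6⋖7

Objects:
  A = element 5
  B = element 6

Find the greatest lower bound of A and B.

Answer: A∧B = 2

Trace:
Lower bounds of A=5 and B=6: {0,1,2}
  0 ⊑ 2
  1 ⊑ 2
  2 ⊑ 2
glb = 2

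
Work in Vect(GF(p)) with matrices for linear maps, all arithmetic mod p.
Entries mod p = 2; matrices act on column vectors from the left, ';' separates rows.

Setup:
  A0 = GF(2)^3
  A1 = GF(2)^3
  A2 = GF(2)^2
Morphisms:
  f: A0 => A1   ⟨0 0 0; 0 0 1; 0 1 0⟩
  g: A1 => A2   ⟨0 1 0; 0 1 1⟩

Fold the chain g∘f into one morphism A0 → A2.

  e0=(1,0,0) f=>(0,0,0) g=>(0,0)
  e1=(0,1,0) f=>(0,0,1) g=>(0,1)
  e2=(0,0,1) f=>(0,1,0) g=>(1,1)
composite: ⟨0 0 1; 0 1 1⟩

Answer: ⟨0 0 1; 0 1 1⟩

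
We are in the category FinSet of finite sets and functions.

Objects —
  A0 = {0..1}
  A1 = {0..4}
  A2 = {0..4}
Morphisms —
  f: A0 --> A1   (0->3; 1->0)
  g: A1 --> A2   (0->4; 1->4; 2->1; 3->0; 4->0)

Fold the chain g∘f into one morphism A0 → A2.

Answer: (0->0; 1->4)

Trace:
  0 f-->3 g-->0
  1 f-->0 g-->4
composite: (0->0; 1->4)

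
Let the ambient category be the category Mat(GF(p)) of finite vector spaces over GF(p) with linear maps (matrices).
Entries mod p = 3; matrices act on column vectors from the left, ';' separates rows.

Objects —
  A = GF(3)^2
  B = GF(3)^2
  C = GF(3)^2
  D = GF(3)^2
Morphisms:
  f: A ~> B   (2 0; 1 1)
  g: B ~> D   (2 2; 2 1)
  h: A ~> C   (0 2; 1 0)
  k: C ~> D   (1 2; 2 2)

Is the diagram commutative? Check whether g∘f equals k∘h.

Along f;g (path 1):
  e0=(1,0) f~>(2,1) g~>(0,2)
  e1=(0,1) f~>(0,1) g~>(2,1)
  ⟦path⟧₁ = (0 2; 2 1)
Along h;k (path 2):
  e0=(1,0) h~>(0,1) k~>(2,2)
  e1=(0,1) h~>(2,0) k~>(2,1)
  ⟦path⟧₂ = (2 2; 2 1)
Equal? NO — does not commute

Answer: DOES NOT COMMUTE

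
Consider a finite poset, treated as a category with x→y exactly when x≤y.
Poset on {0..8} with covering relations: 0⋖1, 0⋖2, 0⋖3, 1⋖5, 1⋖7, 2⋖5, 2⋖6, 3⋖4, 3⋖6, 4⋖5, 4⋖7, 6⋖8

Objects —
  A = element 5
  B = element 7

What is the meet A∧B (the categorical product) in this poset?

Answer: NO MEET EXISTS

Trace:
Common predecessors of 5,7: {0,1,3,4}
  maximal lower bounds 1 and 4 are incomparable: neither 1⊑4 nor 4⊑1
→ no greatest lower bound exists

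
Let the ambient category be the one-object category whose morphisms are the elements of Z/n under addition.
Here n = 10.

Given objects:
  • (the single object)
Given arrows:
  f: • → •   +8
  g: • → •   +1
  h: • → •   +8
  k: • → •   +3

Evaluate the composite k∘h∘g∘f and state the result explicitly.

Answer: +0

Derivation:
  0 +8≡8 +1≡9 +8≡7 +3≡0  (mod 10)
result: +0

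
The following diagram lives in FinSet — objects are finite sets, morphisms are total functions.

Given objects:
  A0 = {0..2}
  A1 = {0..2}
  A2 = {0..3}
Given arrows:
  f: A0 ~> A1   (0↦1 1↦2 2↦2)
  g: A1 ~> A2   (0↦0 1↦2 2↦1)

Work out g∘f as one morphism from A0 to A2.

Answer: (0↦2 1↦1 2↦1)

Work:
  0 f~>1 g~>2
  1 f~>2 g~>1
  2 f~>2 g~>1
⟦path⟧: (0↦2 1↦1 2↦1)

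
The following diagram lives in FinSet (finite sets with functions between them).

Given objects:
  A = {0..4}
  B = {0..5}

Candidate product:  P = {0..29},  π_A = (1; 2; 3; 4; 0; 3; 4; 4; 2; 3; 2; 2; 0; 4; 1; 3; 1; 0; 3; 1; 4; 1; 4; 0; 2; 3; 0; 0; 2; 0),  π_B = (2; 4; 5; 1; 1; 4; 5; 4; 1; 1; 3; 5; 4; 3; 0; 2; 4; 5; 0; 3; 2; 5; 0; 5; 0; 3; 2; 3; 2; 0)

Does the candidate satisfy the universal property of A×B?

Answer: NOT A VALID PRODUCT — duplicate pair at indices 23,17

Work:
|A|·|B| = 5·6 = 30;  |P| = 30
Check the pairing map k ↦ (π_A(k), π_B(k)):
  0 : (1,2)
  1 : (2,4)
  2 : (3,5)
  3 : (4,1)
  4 : (0,1)
  5 : (3,4)
  6 : (4,5)
  7 : (4,4)
  8 : (2,1)
  9 : (3,1)
  10 : (2,3)
  11 : (2,5)
  12 : (0,4)
  13 : (4,3)
  14 : (1,0)
  15 : (3,2)
  16 : (1,4)
  17 : (0,5)
  18 : (3,0)
  19 : (1,3)
  20 : (4,2)
  21 : (1,5)
  22 : (4,0)
  23 : (0,5)  ✗ repeats pair of k=17
  24 : (2,0)
  25 : (3,3)
  26 : (0,2)
  27 : (0,3)
  28 : (2,2)
  29 : (0,0)
distinct pairs in image: 29 / 30 needed
  → (0,5) hit at k=17 and k=23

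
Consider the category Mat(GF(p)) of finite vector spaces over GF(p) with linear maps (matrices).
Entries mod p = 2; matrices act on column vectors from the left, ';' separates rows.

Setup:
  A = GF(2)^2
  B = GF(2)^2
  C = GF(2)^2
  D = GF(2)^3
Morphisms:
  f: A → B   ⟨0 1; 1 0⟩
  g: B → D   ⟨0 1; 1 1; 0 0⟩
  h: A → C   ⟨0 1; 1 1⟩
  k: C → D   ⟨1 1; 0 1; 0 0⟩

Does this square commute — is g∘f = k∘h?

1) trace f;g:
  e0=(1,0) f→(0,1) g→(1,1,0)
  e1=(0,1) f→(1,0) g→(0,1,0)
  result₁ = ⟨1 0; 1 1; 0 0⟩
2) trace h;k:
  e0=(1,0) h→(0,1) k→(1,1,0)
  e1=(0,1) h→(1,1) k→(0,1,0)
  result₂ = ⟨1 0; 1 1; 0 0⟩
Equal? same morphism ✓

Answer: COMMUTES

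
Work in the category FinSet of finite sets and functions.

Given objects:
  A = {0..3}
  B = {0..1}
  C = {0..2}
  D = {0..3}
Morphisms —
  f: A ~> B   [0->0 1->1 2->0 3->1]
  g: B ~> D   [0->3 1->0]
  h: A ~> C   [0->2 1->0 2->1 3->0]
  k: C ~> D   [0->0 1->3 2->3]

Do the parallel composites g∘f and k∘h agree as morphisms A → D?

1) trace f;g:
  0 f~>0 g~>3
  1 f~>1 g~>0
  2 f~>0 g~>3
  3 f~>1 g~>0
  ⟦path⟧₁ = [0->3 1->0 2->3 3->0]
2) trace h;k:
  0 h~>2 k~>3
  1 h~>0 k~>0
  2 h~>1 k~>3
  3 h~>0 k~>0
  ⟦path⟧₂ = [0->3 1->0 2->3 3->0]
Equal? YES — commutes

Answer: COMMUTES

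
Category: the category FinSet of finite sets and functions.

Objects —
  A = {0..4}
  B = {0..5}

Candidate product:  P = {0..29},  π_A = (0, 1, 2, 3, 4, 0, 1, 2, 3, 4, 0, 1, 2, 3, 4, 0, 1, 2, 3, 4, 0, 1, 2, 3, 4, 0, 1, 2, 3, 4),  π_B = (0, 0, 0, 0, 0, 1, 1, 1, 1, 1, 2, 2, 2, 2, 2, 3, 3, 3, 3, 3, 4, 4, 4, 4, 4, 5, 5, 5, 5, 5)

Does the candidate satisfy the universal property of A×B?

Answer: VALID PRODUCT

Work:
|A|·|B| = 5·6 = 30;  |P| = 30
Check the pairing map k ↦ (π_A(k), π_B(k)):
  0 : (0,0)
  1 : (1,0)
  2 : (2,0)
  3 : (3,0)
  4 : (4,0)
  5 : (0,1)
  6 : (1,1)
  7 : (2,1)
  8 : (3,1)
  9 : (4,1)
  10 : (0,2)
  11 : (1,2)
  12 : (2,2)
  13 : (3,2)
  14 : (4,2)
  15 : (0,3)
  16 : (1,3)
  17 : (2,3)
  18 : (3,3)
  19 : (4,3)
  20 : (0,4)
  21 : (1,4)
  22 : (2,4)
  23 : (3,4)
  24 : (4,4)
  25 : (0,5)
  26 : (1,5)
  27 : (2,5)
  28 : (3,5)
  29 : (4,5)
distinct pairs in image: 30 / 30 needed
  → bijection onto A×B; projections well-typed.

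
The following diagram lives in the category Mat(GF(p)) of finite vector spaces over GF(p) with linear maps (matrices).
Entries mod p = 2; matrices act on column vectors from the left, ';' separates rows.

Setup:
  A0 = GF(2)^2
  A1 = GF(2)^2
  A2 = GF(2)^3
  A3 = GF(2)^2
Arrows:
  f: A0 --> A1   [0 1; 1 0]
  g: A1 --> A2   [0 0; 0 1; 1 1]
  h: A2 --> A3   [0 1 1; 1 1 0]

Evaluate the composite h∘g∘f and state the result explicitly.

  e0=[1,0] f-->[0,1] g-->[0,1,1] h-->[0,1]
  e1=[0,1] f-->[1,0] g-->[0,0,1] h-->[1,0]
composite: [0 1; 1 0]

Answer: [0 1; 1 0]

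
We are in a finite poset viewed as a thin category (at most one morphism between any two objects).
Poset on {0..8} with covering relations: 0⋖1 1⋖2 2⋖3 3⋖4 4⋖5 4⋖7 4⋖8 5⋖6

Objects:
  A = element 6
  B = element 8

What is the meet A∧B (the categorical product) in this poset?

Answer: A∧B = 4

Work:
Lower bounds of A=6 and B=8: {0,1,2,3,4}
  0 <= 4
  1 <= 4
  2 <= 4
  3 <= 4
  4 <= 4
glb = 4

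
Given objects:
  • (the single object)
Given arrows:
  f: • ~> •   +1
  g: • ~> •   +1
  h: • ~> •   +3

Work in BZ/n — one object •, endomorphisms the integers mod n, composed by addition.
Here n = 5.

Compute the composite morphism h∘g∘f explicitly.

  0 +1≡1 +1≡2 +3≡0  (mod 5)
⟦path⟧: +0

Answer: +0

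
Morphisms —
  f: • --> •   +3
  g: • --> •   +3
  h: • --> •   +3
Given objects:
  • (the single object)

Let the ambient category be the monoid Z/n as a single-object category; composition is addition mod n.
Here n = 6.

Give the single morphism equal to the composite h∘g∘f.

  0 +3≡3 +3≡0 +3≡3  (mod 6)
⟦path⟧: +3

Answer: +3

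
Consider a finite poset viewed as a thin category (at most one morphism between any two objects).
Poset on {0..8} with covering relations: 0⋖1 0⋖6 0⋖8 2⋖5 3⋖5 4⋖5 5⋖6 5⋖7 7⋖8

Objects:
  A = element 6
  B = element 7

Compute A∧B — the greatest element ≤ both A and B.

Answer: A∧B = 5

Work:
Common predecessors of 6,7: {2,3,4,5}
  2 ≤ 5
  3 ≤ 5
  4 ≤ 5
  5 ≤ 5
glb = 5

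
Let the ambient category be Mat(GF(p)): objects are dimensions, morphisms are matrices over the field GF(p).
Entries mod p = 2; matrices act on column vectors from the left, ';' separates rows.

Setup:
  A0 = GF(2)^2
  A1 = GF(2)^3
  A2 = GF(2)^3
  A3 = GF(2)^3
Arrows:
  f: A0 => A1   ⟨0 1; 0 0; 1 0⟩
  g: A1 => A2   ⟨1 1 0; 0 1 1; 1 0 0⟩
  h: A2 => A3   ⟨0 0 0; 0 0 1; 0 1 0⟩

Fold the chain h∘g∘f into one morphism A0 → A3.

  e0=(1,0) f=>(0,0,1) g=>(0,1,0) h=>(0,0,1)
  e1=(0,1) f=>(1,0,0) g=>(1,0,1) h=>(0,1,0)
⟦path⟧: ⟨0 0; 0 1; 1 0⟩

Answer: ⟨0 0; 0 1; 1 0⟩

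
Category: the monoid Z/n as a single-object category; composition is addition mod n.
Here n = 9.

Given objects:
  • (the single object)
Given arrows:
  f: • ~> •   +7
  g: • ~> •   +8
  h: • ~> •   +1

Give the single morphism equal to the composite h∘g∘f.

Answer: +7

Work:
  0 +7≡7 +8≡6 +1≡7  (mod 9)
result: +7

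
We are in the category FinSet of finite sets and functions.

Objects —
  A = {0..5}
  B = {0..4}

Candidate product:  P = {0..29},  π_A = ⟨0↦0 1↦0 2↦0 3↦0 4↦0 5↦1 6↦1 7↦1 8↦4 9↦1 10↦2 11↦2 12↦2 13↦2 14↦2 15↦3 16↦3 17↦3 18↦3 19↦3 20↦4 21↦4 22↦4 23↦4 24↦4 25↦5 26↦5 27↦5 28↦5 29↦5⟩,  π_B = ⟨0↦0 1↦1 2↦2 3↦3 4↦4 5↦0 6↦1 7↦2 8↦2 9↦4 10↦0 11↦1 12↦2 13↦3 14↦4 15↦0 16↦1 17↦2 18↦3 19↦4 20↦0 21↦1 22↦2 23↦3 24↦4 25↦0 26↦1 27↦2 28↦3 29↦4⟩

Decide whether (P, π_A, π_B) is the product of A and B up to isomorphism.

|A|·|B| = 6·5 = 30;  |P| = 30
Check the pairing map k ↦ (π_A(k), π_B(k)):
  0 ↦ (0,0)
  1 ↦ (0,1)
  2 ↦ (0,2)
  3 ↦ (0,3)
  4 ↦ (0,4)
  5 ↦ (1,0)
  6 ↦ (1,1)
  7 ↦ (1,2)
  8 ↦ (4,2)
  9 ↦ (1,4)
  10 ↦ (2,0)
  11 ↦ (2,1)
  12 ↦ (2,2)
  13 ↦ (2,3)
  14 ↦ (2,4)
  15 ↦ (3,0)
  16 ↦ (3,1)
  17 ↦ (3,2)
  18 ↦ (3,3)
  19 ↦ (3,4)
  20 ↦ (4,0)
  21 ↦ (4,1)
  22 ↦ (4,2)  ✗ repeats pair of k=8
  23 ↦ (4,3)
  24 ↦ (4,4)
  25 ↦ (5,0)
  26 ↦ (5,1)
  27 ↦ (5,2)
  28 ↦ (5,3)
  29 ↦ (5,4)
distinct pairs in image: 29 / 30 needed
  → (4,2) hit at k=8 and k=22

Answer: NOT A VALID PRODUCT — duplicate pair at indices 22,8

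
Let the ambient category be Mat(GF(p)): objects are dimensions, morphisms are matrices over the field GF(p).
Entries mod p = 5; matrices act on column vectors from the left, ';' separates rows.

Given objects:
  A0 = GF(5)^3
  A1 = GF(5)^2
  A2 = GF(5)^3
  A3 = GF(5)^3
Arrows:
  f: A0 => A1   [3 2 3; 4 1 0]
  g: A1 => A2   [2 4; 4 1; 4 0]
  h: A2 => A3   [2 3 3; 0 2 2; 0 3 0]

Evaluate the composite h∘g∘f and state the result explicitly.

  e0=⟨1,0,0⟩ f=>⟨3,4⟩ g=>⟨2,1,2⟩ h=>⟨3,1,3⟩
  e1=⟨0,1,0⟩ f=>⟨2,1⟩ g=>⟨3,4,3⟩ h=>⟨2,4,2⟩
  e2=⟨0,0,1⟩ f=>⟨3,0⟩ g=>⟨1,2,2⟩ h=>⟨4,3,1⟩
⟦path⟧: [3 2 4; 1 4 3; 3 2 1]

Answer: [3 2 4; 1 4 3; 3 2 1]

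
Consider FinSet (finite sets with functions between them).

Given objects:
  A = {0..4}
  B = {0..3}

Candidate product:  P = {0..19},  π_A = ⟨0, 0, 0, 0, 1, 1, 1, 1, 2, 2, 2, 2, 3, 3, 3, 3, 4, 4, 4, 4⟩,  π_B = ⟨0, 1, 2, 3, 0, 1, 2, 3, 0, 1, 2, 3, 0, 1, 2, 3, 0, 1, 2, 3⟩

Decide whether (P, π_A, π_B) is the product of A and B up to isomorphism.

|A|·|B| = 5·4 = 20;  |P| = 20
Check the pairing map k ↦ (π_A(k), π_B(k)):
  0 -> (0,0)
  1 -> (0,1)
  2 -> (0,2)
  3 -> (0,3)
  4 -> (1,0)
  5 -> (1,1)
  6 -> (1,2)
  7 -> (1,3)
  8 -> (2,0)
  9 -> (2,1)
  10 -> (2,2)
  11 -> (2,3)
  12 -> (3,0)
  13 -> (3,1)
  14 -> (3,2)
  15 -> (3,3)
  16 -> (4,0)
  17 -> (4,1)
  18 -> (4,2)
  19 -> (4,3)
distinct pairs in image: 20 / 20 needed
  → bijection onto A×B; projections well-typed.

Answer: VALID PRODUCT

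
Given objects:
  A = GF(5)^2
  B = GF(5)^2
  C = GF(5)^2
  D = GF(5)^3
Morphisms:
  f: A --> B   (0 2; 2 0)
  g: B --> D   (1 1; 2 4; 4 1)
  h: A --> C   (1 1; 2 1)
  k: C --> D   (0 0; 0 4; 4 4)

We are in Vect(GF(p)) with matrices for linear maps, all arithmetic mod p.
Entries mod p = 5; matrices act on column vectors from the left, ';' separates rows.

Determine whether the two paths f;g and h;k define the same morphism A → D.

Answer: DOES NOT COMMUTE

Trace:
Along f;g (path 1):
  e0=⟨1,0⟩ f-->⟨0,2⟩ g-->⟨2,3,2⟩
  e1=⟨0,1⟩ f-->⟨2,0⟩ g-->⟨2,4,3⟩
  composite₁ = (2 2; 3 4; 2 3)
Along h;k (path 2):
  e0=⟨1,0⟩ h-->⟨1,2⟩ k-->⟨0,3,2⟩
  e1=⟨0,1⟩ h-->⟨1,1⟩ k-->⟨0,4,3⟩
  composite₂ = (0 0; 3 4; 2 3)
Equal? distinct morphisms ✗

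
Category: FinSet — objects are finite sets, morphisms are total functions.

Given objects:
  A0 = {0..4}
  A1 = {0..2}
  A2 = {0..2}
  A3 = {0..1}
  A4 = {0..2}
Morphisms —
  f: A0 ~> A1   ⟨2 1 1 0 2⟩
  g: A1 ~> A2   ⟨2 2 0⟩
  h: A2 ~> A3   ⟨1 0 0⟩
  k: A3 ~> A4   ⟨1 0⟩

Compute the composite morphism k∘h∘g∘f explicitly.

Answer: ⟨0 1 1 1 0⟩

Trace:
  0 f~>2 g~>0 h~>1 k~>0
  1 f~>1 g~>2 h~>0 k~>1
  2 f~>1 g~>2 h~>0 k~>1
  3 f~>0 g~>2 h~>0 k~>1
  4 f~>2 g~>0 h~>1 k~>0
⟦path⟧: ⟨0 1 1 1 0⟩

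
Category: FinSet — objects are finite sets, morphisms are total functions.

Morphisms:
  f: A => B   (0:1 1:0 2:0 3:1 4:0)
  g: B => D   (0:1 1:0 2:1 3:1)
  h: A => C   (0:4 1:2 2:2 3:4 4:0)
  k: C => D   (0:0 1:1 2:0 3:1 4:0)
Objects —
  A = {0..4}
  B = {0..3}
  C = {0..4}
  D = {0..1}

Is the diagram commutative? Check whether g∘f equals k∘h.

Path 1 = f;g:
  0 f=>1 g=>0
  1 f=>0 g=>1
  2 f=>0 g=>1
  3 f=>1 g=>0
  4 f=>0 g=>1
  composite₁ = (0:0 1:1 2:1 3:0 4:1)
Path 2 = h;k:
  0 h=>4 k=>0
  1 h=>2 k=>0
  2 h=>2 k=>0
  3 h=>4 k=>0
  4 h=>0 k=>0
  composite₂ = (0:0 1:0 2:0 3:0 4:0)
Equal? differ; not commutative

Answer: DOES NOT COMMUTE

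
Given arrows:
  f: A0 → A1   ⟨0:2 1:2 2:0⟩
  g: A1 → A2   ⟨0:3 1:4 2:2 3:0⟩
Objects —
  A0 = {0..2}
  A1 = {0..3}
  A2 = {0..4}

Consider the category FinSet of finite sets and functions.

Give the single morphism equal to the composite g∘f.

  0 f→2 g→2
  1 f→2 g→2
  2 f→0 g→3
result: ⟨0:2 1:2 2:3⟩

Answer: ⟨0:2 1:2 2:3⟩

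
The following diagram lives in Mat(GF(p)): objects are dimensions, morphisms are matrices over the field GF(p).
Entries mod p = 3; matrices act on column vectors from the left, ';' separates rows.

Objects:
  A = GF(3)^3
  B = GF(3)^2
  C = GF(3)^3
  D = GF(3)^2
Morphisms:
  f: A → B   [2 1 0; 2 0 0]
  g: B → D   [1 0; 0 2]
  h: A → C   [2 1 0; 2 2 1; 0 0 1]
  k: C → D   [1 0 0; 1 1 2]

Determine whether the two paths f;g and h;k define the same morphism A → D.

Answer: COMMUTES

Derivation:
Along f;g (path 1):
  e0=[1,0,0] f→[2,2] g→[2,1]
  e1=[0,1,0] f→[1,0] g→[1,0]
  e2=[0,0,1] f→[0,0] g→[0,0]
  ⟦path⟧₁ = [2 1 0; 1 0 0]
Along h;k (path 2):
  e0=[1,0,0] h→[2,2,0] k→[2,1]
  e1=[0,1,0] h→[1,2,0] k→[1,0]
  e2=[0,0,1] h→[0,1,1] k→[0,0]
  ⟦path⟧₂ = [2 1 0; 1 0 0]
Equal? YES — commutes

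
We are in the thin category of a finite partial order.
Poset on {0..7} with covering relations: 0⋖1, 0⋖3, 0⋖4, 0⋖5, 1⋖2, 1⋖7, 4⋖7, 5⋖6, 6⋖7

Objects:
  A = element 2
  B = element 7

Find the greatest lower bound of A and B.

Lower bounds of A=2 and B=7: {0,1}
  0 <= 1
  1 <= 1
glb = 1

Answer: A∧B = 1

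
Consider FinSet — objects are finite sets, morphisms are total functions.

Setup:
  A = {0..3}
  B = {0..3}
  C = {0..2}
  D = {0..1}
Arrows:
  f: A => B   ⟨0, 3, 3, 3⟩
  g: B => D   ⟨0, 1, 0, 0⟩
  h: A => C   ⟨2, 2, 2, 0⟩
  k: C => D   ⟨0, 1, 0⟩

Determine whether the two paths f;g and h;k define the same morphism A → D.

Path 1 = f;g:
  0 f=>0 g=>0
  1 f=>3 g=>0
  2 f=>3 g=>0
  3 f=>3 g=>0
  result₁ = ⟨0, 0, 0, 0⟩
Path 2 = h;k:
  0 h=>2 k=>0
  1 h=>2 k=>0
  2 h=>2 k=>0
  3 h=>0 k=>0
  result₂ = ⟨0, 0, 0, 0⟩
Equal? same morphism ✓

Answer: COMMUTES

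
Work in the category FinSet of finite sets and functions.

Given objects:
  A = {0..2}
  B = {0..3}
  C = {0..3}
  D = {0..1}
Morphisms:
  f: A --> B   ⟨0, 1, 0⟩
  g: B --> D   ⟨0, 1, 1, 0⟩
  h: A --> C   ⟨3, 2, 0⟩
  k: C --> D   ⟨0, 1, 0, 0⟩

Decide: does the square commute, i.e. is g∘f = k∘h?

Along f;g (path 1):
  0 f-->0 g-->0
  1 f-->1 g-->1
  2 f-->0 g-->0
  composite₁ = ⟨0, 1, 0⟩
Along h;k (path 2):
  0 h-->3 k-->0
  1 h-->2 k-->0
  2 h-->0 k-->0
  composite₂ = ⟨0, 0, 0⟩
Equal? differ; not commutative

Answer: DOES NOT COMMUTE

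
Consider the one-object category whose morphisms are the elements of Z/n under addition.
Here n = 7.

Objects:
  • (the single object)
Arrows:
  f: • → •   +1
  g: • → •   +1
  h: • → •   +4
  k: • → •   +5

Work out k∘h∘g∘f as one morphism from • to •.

  0 +1≡1 +1≡2 +4≡6 +5≡4  (mod 7)
result: +4

Answer: +4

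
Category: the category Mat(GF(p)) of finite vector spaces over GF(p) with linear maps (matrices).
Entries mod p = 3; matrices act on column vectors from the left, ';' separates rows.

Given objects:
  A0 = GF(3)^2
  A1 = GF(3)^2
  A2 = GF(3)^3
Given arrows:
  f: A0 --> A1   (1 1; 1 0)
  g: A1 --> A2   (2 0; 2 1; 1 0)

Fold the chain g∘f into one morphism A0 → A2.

  e0=(1,0) f-->(1,1) g-->(2,0,1)
  e1=(0,1) f-->(1,0) g-->(2,2,1)
⟦path⟧: (2 2; 0 2; 1 1)

Answer: (2 2; 0 2; 1 1)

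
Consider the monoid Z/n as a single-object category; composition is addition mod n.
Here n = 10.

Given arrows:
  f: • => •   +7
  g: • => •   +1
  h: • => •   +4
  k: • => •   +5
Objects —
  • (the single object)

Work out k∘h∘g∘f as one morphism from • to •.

  0 +7≡7 +1≡8 +4≡2 +5≡7  (mod 10)
composite: +7

Answer: +7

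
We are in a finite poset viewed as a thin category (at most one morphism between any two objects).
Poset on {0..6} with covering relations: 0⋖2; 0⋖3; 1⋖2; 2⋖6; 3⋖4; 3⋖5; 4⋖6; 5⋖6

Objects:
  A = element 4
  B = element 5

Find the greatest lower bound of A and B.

Common predecessors of 4,5: {0,3}
  0 ≤ 3
  3 ≤ 3
glb = 3

Answer: A∧B = 3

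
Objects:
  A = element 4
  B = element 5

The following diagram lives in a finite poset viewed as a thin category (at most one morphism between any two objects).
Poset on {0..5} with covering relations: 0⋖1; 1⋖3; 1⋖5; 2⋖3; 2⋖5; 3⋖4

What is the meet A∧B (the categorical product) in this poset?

Answer: NO MEET EXISTS

Trace:
Common predecessors of 4,5: {0,1,2}
  maximal lower bounds 1 and 2 are incomparable: neither 1≤2 nor 2≤1
→ no greatest lower bound exists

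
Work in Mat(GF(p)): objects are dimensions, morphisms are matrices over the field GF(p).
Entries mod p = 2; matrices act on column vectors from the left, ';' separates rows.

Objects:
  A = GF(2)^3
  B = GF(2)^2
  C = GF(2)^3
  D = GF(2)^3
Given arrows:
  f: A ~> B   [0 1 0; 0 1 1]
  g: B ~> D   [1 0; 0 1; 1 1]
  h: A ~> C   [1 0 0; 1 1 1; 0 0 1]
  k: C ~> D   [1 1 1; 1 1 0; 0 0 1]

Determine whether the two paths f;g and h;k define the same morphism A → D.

Answer: COMMUTES

Work:
Along f;g (path 1):
  e0=[1,0,0] f~>[0,0] g~>[0,0,0]
  e1=[0,1,0] f~>[1,1] g~>[1,1,0]
  e2=[0,0,1] f~>[0,1] g~>[0,1,1]
  ⟦path⟧₁ = [0 1 0; 0 1 1; 0 0 1]
Along h;k (path 2):
  e0=[1,0,0] h~>[1,1,0] k~>[0,0,0]
  e1=[0,1,0] h~>[0,1,0] k~>[1,1,0]
  e2=[0,0,1] h~>[0,1,1] k~>[0,1,1]
  ⟦path⟧₂ = [0 1 0; 0 1 1; 0 0 1]
Equal? YES — commutes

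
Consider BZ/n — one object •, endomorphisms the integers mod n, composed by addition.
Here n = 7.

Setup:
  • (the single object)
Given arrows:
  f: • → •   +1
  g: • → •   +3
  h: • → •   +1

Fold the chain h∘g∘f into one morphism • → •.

  0 +1≡1 +3≡4 +1≡5  (mod 7)
⟦path⟧: +5

Answer: +5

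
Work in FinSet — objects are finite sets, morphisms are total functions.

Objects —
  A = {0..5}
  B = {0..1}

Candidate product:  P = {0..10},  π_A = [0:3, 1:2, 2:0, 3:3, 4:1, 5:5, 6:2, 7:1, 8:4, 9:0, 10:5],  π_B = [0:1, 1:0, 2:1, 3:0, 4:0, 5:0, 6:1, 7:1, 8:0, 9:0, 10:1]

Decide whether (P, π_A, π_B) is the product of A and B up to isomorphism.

|A|·|B| = 6·2 = 12;  |P| = 11
  → cardinalities differ; no bijection possible.

Answer: NOT A VALID PRODUCT — |P|=11 ≠ |A|·|B|=12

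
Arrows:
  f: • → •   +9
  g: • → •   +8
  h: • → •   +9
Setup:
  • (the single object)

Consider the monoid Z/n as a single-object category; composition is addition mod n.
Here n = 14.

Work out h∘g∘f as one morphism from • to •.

  0 +9≡9 +8≡3 +9≡12  (mod 14)
composite: +12

Answer: +12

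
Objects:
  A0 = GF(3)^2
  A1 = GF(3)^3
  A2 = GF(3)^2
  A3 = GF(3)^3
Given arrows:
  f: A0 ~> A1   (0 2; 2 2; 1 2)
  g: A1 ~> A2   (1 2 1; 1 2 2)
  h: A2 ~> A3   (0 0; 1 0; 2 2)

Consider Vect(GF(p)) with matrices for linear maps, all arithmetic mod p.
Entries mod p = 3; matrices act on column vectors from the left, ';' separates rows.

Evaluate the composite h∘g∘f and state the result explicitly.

Answer: (0 0; 2 2; 1 0)

Derivation:
  e0=[1,0] f~>[0,2,1] g~>[2,0] h~>[0,2,1]
  e1=[0,1] f~>[2,2,2] g~>[2,1] h~>[0,2,0]
⟦path⟧: (0 0; 2 2; 1 0)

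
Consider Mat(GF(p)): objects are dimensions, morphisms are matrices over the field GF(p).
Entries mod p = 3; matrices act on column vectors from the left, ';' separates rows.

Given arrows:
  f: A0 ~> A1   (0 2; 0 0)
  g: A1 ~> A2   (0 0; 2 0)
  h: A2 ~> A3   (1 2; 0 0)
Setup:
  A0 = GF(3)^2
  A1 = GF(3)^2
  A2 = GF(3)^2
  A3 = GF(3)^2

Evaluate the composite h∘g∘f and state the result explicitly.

Answer: (0 2; 0 0)

Trace:
  e0=⟨1,0⟩ f~>⟨0,0⟩ g~>⟨0,0⟩ h~>⟨0,0⟩
  e1=⟨0,1⟩ f~>⟨2,0⟩ g~>⟨0,1⟩ h~>⟨2,0⟩
⟦path⟧: (0 2; 0 0)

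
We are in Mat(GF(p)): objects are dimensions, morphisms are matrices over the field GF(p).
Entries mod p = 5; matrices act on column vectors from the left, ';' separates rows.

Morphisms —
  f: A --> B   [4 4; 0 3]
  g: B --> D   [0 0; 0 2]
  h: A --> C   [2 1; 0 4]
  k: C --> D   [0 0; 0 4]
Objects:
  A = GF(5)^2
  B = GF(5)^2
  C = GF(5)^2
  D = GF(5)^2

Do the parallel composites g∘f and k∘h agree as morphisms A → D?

Answer: COMMUTES

Derivation:
Path 1 = f;g:
  e0=⟨1,0⟩ f-->⟨4,0⟩ g-->⟨0,0⟩
  e1=⟨0,1⟩ f-->⟨4,3⟩ g-->⟨0,1⟩
  result₁ = [0 0; 0 1]
Path 2 = h;k:
  e0=⟨1,0⟩ h-->⟨2,0⟩ k-->⟨0,0⟩
  e1=⟨0,1⟩ h-->⟨1,4⟩ k-->⟨0,1⟩
  result₂ = [0 0; 0 1]
Equal? YES — commutes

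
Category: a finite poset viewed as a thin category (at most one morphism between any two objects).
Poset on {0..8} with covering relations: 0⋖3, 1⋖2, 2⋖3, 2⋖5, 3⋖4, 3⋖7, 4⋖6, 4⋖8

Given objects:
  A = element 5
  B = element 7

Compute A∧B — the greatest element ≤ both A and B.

Answer: A∧B = 2

Trace:
Lower bounds of A=5 and B=7: {1,2}
  1 ≤ 2
  2 ≤ 2
glb = 2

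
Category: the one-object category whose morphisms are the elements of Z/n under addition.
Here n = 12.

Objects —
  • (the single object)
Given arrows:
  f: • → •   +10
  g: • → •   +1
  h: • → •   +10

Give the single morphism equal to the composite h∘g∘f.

Answer: +9

Work:
  0 +10≡10 +1≡11 +10≡9  (mod 12)
result: +9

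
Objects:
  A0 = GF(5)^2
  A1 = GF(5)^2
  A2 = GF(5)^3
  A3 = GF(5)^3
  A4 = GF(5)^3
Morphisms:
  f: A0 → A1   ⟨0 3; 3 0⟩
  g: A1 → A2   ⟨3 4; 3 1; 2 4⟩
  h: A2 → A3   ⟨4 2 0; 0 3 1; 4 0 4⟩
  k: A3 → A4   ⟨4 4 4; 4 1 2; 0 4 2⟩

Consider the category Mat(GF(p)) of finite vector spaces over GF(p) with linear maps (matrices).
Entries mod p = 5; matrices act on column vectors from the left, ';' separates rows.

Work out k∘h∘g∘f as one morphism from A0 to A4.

Answer: ⟨4 3; 4 4; 1 2⟩

Work:
  e0=[1,0] f→[0,3] g→[2,3,2] h→[4,1,1] k→[4,4,1]
  e1=[0,1] f→[3,0] g→[4,4,1] h→[4,3,0] k→[3,4,2]
composite: ⟨4 3; 4 4; 1 2⟩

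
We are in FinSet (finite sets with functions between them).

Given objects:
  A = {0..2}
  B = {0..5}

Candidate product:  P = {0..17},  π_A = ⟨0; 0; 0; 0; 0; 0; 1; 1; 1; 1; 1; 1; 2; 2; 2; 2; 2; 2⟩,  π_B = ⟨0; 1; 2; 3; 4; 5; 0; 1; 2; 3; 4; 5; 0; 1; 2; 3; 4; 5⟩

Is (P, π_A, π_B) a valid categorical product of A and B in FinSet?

Answer: VALID PRODUCT

Trace:
|A|·|B| = 3·6 = 18;  |P| = 18
Check the pairing map k ↦ (π_A(k), π_B(k)):
  0 -> (0,0)
  1 -> (0,1)
  2 -> (0,2)
  3 -> (0,3)
  4 -> (0,4)
  5 -> (0,5)
  6 -> (1,0)
  7 -> (1,1)
  8 -> (1,2)
  9 -> (1,3)
  10 -> (1,4)
  11 -> (1,5)
  12 -> (2,0)
  13 -> (2,1)
  14 -> (2,2)
  15 -> (2,3)
  16 -> (2,4)
  17 -> (2,5)
distinct pairs in image: 18 / 18 needed
  → bijection onto A×B; projections well-typed.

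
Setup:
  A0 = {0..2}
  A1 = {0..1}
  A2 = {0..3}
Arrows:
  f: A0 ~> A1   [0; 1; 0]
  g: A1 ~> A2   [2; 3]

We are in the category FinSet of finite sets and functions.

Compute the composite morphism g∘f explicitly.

Answer: [2; 3; 2]

Work:
  0 f~>0 g~>2
  1 f~>1 g~>3
  2 f~>0 g~>2
⟦path⟧: [2; 3; 2]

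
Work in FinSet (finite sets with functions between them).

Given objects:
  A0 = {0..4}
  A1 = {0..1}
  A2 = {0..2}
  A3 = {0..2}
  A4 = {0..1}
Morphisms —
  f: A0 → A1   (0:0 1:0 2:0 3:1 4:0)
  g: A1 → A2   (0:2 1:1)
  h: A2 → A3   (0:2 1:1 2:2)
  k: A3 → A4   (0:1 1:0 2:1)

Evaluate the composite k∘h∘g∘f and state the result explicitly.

Answer: (0:1 1:1 2:1 3:0 4:1)

Derivation:
  0 f→0 g→2 h→2 k→1
  1 f→0 g→2 h→2 k→1
  2 f→0 g→2 h→2 k→1
  3 f→1 g→1 h→1 k→0
  4 f→0 g→2 h→2 k→1
result: (0:1 1:1 2:1 3:0 4:1)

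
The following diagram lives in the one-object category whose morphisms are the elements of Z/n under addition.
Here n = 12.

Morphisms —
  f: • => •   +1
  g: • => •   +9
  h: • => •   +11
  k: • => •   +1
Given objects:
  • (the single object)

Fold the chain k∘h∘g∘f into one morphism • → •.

  0 +1≡1 +9≡10 +11≡9 +1≡10  (mod 12)
result: +10

Answer: +10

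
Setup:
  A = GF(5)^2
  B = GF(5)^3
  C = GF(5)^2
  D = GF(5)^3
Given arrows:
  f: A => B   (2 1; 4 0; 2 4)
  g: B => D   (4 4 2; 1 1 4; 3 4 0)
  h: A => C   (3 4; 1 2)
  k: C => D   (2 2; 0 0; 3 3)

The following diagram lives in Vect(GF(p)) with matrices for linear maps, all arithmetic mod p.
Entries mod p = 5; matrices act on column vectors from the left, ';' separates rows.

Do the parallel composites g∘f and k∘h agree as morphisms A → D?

Answer: DOES NOT COMMUTE

Work:
Along f;g (path 1):
  e0=[1,0] f=>[2,4,2] g=>[3,4,2]
  e1=[0,1] f=>[1,0,4] g=>[2,2,3]
  composite₁ = (3 2; 4 2; 2 3)
Along h;k (path 2):
  e0=[1,0] h=>[3,1] k=>[3,0,2]
  e1=[0,1] h=>[4,2] k=>[2,0,3]
  composite₂ = (3 2; 0 0; 2 3)
Equal? distinct morphisms ✗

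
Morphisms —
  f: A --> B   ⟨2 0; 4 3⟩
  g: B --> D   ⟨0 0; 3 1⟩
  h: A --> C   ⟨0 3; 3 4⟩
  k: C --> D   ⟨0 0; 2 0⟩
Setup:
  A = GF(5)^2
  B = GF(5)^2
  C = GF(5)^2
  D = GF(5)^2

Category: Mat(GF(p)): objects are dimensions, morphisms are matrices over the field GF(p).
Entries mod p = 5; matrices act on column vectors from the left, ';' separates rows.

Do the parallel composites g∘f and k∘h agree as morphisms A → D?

Path 1 = f;g:
  e0=[1,0] f-->[2,4] g-->[0,0]
  e1=[0,1] f-->[0,3] g-->[0,3]
  composite₁ = ⟨0 0; 0 3⟩
Path 2 = h;k:
  e0=[1,0] h-->[0,3] k-->[0,0]
  e1=[0,1] h-->[3,4] k-->[0,1]
  composite₂ = ⟨0 0; 0 1⟩
Equal? NO — does not commute

Answer: DOES NOT COMMUTE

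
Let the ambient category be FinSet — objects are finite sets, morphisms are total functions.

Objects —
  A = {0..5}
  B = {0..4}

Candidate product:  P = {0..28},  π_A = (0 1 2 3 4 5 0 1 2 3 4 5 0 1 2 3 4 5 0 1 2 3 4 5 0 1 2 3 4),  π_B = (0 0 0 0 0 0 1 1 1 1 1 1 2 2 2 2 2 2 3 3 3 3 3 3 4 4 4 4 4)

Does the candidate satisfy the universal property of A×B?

Answer: NOT A VALID PRODUCT — |P|=29 ≠ |A|·|B|=30

Trace:
|A|·|B| = 6·5 = 30;  |P| = 29
  → cardinalities differ; no bijection possible.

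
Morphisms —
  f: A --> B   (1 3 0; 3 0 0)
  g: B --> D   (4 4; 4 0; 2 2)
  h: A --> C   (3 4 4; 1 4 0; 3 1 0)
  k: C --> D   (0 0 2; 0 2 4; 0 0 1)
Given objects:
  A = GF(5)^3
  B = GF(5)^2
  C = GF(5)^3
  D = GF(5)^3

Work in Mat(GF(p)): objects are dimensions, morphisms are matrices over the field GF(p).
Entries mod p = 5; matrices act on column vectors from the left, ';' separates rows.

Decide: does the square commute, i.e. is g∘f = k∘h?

Path 1 = f;g:
  e0=⟨1,0,0⟩ f-->⟨1,3⟩ g-->⟨1,4,3⟩
  e1=⟨0,1,0⟩ f-->⟨3,0⟩ g-->⟨2,2,1⟩
  e2=⟨0,0,1⟩ f-->⟨0,0⟩ g-->⟨0,0,0⟩
  ⟦path⟧₁ = (1 2 0; 4 2 0; 3 1 0)
Path 2 = h;k:
  e0=⟨1,0,0⟩ h-->⟨3,1,3⟩ k-->⟨1,4,3⟩
  e1=⟨0,1,0⟩ h-->⟨4,4,1⟩ k-->⟨2,2,1⟩
  e2=⟨0,0,1⟩ h-->⟨4,0,0⟩ k-->⟨0,0,0⟩
  ⟦path⟧₂ = (1 2 0; 4 2 0; 3 1 0)
Equal? equal; square commutes

Answer: COMMUTES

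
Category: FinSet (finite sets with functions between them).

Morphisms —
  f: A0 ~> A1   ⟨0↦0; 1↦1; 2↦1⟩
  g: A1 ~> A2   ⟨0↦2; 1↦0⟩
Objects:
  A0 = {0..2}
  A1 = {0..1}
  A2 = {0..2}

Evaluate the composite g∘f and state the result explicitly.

Answer: ⟨0↦2; 1↦0; 2↦0⟩

Work:
  0 f~>0 g~>2
  1 f~>1 g~>0
  2 f~>1 g~>0
⟦path⟧: ⟨0↦2; 1↦0; 2↦0⟩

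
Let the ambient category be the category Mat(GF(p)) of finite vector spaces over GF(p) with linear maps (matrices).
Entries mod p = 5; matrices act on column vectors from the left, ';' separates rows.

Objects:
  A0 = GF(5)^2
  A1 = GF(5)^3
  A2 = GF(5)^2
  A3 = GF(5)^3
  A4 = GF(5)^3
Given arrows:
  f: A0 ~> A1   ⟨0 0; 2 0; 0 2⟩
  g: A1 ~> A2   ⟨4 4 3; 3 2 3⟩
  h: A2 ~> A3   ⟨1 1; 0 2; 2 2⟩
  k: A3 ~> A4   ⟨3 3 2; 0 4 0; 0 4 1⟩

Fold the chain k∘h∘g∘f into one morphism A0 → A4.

  e0=⟨1,0⟩ f~>⟨0,2,0⟩ g~>⟨3,4⟩ h~>⟨2,3,4⟩ k~>⟨3,2,1⟩
  e1=⟨0,1⟩ f~>⟨0,0,2⟩ g~>⟨1,1⟩ h~>⟨2,2,4⟩ k~>⟨0,3,2⟩
result: ⟨3 0; 2 3; 1 2⟩

Answer: ⟨3 0; 2 3; 1 2⟩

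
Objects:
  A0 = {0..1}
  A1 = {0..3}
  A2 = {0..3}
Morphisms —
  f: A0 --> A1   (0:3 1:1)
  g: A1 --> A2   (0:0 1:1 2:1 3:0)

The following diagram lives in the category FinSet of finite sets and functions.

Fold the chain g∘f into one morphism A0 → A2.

  0 f-->3 g-->0
  1 f-->1 g-->1
⟦path⟧: (0:0 1:1)

Answer: (0:0 1:1)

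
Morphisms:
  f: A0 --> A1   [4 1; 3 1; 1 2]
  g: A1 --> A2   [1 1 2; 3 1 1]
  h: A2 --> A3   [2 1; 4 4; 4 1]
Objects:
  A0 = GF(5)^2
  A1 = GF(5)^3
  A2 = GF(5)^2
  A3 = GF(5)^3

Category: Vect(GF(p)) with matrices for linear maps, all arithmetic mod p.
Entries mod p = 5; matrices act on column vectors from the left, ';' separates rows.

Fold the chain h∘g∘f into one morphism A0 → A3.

  e0=[1,0] f-->[4,3,1] g-->[4,1] h-->[4,0,2]
  e1=[0,1] f-->[1,1,2] g-->[1,1] h-->[3,3,0]
composite: [4 3; 0 3; 2 0]

Answer: [4 3; 0 3; 2 0]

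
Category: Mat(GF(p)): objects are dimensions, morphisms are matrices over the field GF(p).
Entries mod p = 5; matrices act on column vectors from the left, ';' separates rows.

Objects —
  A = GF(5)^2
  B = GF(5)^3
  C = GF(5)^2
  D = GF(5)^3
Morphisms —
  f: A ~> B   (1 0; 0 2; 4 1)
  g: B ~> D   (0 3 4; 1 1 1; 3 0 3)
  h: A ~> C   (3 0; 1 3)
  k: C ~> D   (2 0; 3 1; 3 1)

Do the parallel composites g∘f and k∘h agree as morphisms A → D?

Answer: COMMUTES

Trace:
Along f;g (path 1):
  e0=⟨1,0⟩ f~>⟨1,0,4⟩ g~>⟨1,0,0⟩
  e1=⟨0,1⟩ f~>⟨0,2,1⟩ g~>⟨0,3,3⟩
  result₁ = (1 0; 0 3; 0 3)
Along h;k (path 2):
  e0=⟨1,0⟩ h~>⟨3,1⟩ k~>⟨1,0,0⟩
  e1=⟨0,1⟩ h~>⟨0,3⟩ k~>⟨0,3,3⟩
  result₂ = (1 0; 0 3; 0 3)
Equal? YES — commutes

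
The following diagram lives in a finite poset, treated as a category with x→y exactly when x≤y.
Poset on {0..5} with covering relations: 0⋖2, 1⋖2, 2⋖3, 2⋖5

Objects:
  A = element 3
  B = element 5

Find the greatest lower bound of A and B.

Lower bounds of A=3 and B=5: {0,1,2}
  0 <= 2
  1 <= 2
  2 <= 2
glb = 2

Answer: A∧B = 2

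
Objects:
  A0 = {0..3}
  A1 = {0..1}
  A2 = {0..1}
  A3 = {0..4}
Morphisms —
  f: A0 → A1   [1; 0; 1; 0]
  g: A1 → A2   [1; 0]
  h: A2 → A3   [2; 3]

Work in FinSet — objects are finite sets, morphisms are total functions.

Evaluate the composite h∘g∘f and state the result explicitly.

  0 f→1 g→0 h→2
  1 f→0 g→1 h→3
  2 f→1 g→0 h→2
  3 f→0 g→1 h→3
composite: [2; 3; 2; 3]

Answer: [2; 3; 2; 3]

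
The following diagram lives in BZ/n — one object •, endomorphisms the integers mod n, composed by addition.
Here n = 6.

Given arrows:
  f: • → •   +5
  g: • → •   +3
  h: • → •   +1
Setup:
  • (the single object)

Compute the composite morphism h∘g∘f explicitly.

Answer: +3

Trace:
  0 +5≡5 +3≡2 +1≡3  (mod 6)
⟦path⟧: +3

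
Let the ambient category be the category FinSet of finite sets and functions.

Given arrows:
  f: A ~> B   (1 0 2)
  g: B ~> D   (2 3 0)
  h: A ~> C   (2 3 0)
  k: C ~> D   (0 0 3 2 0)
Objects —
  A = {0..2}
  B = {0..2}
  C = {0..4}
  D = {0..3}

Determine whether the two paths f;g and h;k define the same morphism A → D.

Path 1 = f;g:
  0 f~>1 g~>3
  1 f~>0 g~>2
  2 f~>2 g~>0
  composite₁ = (3 2 0)
Path 2 = h;k:
  0 h~>2 k~>3
  1 h~>3 k~>2
  2 h~>0 k~>0
  composite₂ = (3 2 0)
Equal? same morphism ✓

Answer: COMMUTES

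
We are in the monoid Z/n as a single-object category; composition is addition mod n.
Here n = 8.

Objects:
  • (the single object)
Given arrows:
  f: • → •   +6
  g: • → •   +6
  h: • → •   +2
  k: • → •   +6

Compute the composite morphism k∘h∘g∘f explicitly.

Answer: +4

Work:
  0 +6≡6 +6≡4 +2≡6 +6≡4  (mod 8)
⟦path⟧: +4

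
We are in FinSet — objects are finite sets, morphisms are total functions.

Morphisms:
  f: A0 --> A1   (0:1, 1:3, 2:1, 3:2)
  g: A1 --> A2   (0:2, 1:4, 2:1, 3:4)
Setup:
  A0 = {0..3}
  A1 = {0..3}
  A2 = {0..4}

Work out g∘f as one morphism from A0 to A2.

  0 f-->1 g-->4
  1 f-->3 g-->4
  2 f-->1 g-->4
  3 f-->2 g-->1
⟦path⟧: (0:4, 1:4, 2:4, 3:1)

Answer: (0:4, 1:4, 2:4, 3:1)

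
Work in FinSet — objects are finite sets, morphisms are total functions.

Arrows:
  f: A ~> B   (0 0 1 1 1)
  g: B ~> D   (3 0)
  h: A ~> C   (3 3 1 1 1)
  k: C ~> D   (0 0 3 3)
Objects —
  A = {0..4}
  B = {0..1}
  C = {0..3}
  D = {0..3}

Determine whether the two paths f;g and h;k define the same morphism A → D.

1) trace f;g:
  0 f~>0 g~>3
  1 f~>0 g~>3
  2 f~>1 g~>0
  3 f~>1 g~>0
  4 f~>1 g~>0
  result₁ = (3 3 0 0 0)
2) trace h;k:
  0 h~>3 k~>3
  1 h~>3 k~>3
  2 h~>1 k~>0
  3 h~>1 k~>0
  4 h~>1 k~>0
  result₂ = (3 3 0 0 0)
Equal? YES — commutes

Answer: COMMUTES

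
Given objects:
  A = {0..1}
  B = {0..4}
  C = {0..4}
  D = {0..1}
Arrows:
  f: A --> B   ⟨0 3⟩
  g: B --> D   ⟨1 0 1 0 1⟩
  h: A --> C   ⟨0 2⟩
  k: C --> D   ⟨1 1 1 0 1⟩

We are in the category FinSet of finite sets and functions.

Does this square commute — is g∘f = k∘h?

Answer: DOES NOT COMMUTE

Trace:
Path 1 = f;g:
  0 f-->0 g-->1
  1 f-->3 g-->0
  ⟦path⟧₁ = ⟨1 0⟩
Path 2 = h;k:
  0 h-->0 k-->1
  1 h-->2 k-->1
  ⟦path⟧₂ = ⟨1 1⟩
Equal? differ; not commutative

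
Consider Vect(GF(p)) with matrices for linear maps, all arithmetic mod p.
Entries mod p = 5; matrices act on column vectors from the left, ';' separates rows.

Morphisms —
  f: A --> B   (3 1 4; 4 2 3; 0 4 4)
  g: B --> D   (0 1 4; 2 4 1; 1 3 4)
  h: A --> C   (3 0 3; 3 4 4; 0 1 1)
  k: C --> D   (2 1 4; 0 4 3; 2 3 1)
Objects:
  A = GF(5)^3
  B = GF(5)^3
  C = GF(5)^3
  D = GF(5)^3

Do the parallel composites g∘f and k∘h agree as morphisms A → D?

Along f;g (path 1):
  e0=[1,0,0] f-->[3,4,0] g-->[4,2,0]
  e1=[0,1,0] f-->[1,2,4] g-->[3,4,3]
  e2=[0,0,1] f-->[4,3,4] g-->[4,4,4]
  ⟦path⟧₁ = (4 3 4; 2 4 4; 0 3 4)
Along h;k (path 2):
  e0=[1,0,0] h-->[3,3,0] k-->[4,2,0]
  e1=[0,1,0] h-->[0,4,1] k-->[3,4,3]
  e2=[0,0,1] h-->[3,4,1] k-->[4,4,4]
  ⟦path⟧₂ = (4 3 4; 2 4 4; 0 3 4)
Equal? equal; square commutes

Answer: COMMUTES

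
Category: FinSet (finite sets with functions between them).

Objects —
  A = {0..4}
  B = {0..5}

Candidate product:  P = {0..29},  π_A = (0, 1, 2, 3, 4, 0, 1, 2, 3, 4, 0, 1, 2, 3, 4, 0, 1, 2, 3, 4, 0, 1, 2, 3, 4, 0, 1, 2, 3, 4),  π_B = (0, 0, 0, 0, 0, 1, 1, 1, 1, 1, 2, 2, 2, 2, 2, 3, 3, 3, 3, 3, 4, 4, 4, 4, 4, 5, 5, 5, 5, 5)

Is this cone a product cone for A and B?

Answer: VALID PRODUCT

Trace:
|A|·|B| = 5·6 = 30;  |P| = 30
Check the pairing map k ↦ (π_A(k), π_B(k)):
  0 -> (0,0)
  1 -> (1,0)
  2 -> (2,0)
  3 -> (3,0)
  4 -> (4,0)
  5 -> (0,1)
  6 -> (1,1)
  7 -> (2,1)
  8 -> (3,1)
  9 -> (4,1)
  10 -> (0,2)
  11 -> (1,2)
  12 -> (2,2)
  13 -> (3,2)
  14 -> (4,2)
  15 -> (0,3)
  16 -> (1,3)
  17 -> (2,3)
  18 -> (3,3)
  19 -> (4,3)
  20 -> (0,4)
  21 -> (1,4)
  22 -> (2,4)
  23 -> (3,4)
  24 -> (4,4)
  25 -> (0,5)
  26 -> (1,5)
  27 -> (2,5)
  28 -> (3,5)
  29 -> (4,5)
distinct pairs in image: 30 / 30 needed
  → bijection onto A×B; projections well-typed.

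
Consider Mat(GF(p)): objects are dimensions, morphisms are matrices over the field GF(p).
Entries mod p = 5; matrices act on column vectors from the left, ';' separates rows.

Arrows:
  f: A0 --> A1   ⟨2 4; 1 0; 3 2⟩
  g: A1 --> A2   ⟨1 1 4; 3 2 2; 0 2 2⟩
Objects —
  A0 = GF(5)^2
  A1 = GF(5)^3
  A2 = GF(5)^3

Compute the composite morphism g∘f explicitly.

Answer: ⟨0 2; 4 1; 3 4⟩

Derivation:
  e0=(1,0) f-->(2,1,3) g-->(0,4,3)
  e1=(0,1) f-->(4,0,2) g-->(2,1,4)
composite: ⟨0 2; 4 1; 3 4⟩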